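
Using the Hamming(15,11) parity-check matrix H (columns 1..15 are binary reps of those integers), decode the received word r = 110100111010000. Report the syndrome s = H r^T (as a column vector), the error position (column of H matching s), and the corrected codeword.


s = (1, 0, 1, 0)^T, error position = 10, corrected codeword c = 110100111110000

Compute s = H r^T mod 2 one row at a time:
  s_1 = 1 + 1 + 0 + 1 + 0 + 0 + 0 + 0 = 3 ≡ 1 (mod 2).
  s_2 = 1 + 0 + 0 + 1 + 0 + 0 + 0 + 0 = 2 ≡ 0 (mod 2).
  s_3 = 1 + 0 + 0 + 1 + 0 + 1 + 0 + 0 = 3 ≡ 1 (mod 2).
  s_4 = 1 + 0 + 0 + 1 + 1 + 1 + 0 + 0 = 4 ≡ 0 (mod 2).
s = (1, 0, 1, 0)^T — this equals column 10 of H (binary 1010), so error is at position 10.
Correct: flip bit 10 of r = 110100111010000 to get c = 110100111110000.


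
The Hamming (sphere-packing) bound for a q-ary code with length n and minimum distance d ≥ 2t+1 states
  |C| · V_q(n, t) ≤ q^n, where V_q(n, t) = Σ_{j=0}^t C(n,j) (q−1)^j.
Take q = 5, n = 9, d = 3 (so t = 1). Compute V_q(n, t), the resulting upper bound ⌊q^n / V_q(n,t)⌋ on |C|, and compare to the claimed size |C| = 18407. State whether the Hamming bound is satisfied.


V_q(n, t) = 37, q^n = 1953125, Hamming bound = 52787, |C| = 18407 ≤ bound (satisfied).

Step 1: Compute V_q(n, t) = Σ_{j=0}^1 C(n, j) (q−1)^j.
  j = 0: C(9,0)·(4)^0 = 1·1 = 1.
  j = 1: C(9,1)·(4)^1 = 9·4 = 36.
  V_q(n, t) = 1 + 36 = 37.
Step 2: q^n = 5^9 = 1953125.
Step 3: Hamming bound ⌊q^n / V_q(n,t)⌋ = ⌊1953125/37⌋ = 52787.
Step 4: Compare |C| = 18407 to 52787: satisfied.
The claimed |C| lies below the Hamming bound.


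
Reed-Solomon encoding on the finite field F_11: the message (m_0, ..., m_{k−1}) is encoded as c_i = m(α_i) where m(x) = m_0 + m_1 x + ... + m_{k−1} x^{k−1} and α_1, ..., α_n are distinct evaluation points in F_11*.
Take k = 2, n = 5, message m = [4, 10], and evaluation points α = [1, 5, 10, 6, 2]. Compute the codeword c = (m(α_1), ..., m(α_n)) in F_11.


c = [3, 10, 5, 9, 2]

Message polynomial: m(x) = 4 + 10·x (mod 11).
For each evaluation point α_i, compute m(α_i) mod 11:
  α_1 = 1: Horner steps 10 → 3, so m(1) = 3.
  α_2 = 5: Horner steps 10 → 10, so m(5) = 10.
  α_3 = 10: Horner steps 10 → 5, so m(10) = 5.
  α_4 = 6: Horner steps 10 → 9, so m(6) = 9.
  α_5 = 2: Horner steps 10 → 2, so m(2) = 2.
Codeword c = [3, 10, 5, 9, 2] ∈ F_11^5.


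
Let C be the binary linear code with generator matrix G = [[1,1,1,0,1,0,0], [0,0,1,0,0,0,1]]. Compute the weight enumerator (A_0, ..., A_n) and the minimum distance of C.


Weight distribution: A_0 = 1, A_2 = 1, A_4 = 2. Minimum distance d = 2.

Enumerate all 2^2 = 4 messages m ∈ F_2^2.
For each, compute codeword c = mG in F_2^7, then tally its weight.
  m = 00 → c = 0000000, weight = 0.
  m = 10 → c = 1110100, weight = 4.
  m = 01 → c = 0010001, weight = 2.
  m = 11 → c = 1100101, weight = 4.
Tally weights:
  weight 0: 1 codewords.
  weight 2: 1 codewords.
  weight 4: 2 codewords.
Minimum distance d = smallest w > 0 with A_w > 0 = 2.
Sanity: Σ A_w = 4 = 2^2 = 4 ✓.


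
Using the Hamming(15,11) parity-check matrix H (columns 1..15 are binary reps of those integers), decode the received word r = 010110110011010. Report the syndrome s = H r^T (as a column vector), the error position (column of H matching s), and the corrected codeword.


s = (0, 1, 0, 1)^T, error position = 5, corrected codeword c = 010100110011010

Compute s = H r^T mod 2 one row at a time:
  s_1 = 1 + 0 + 0 + 1 + 1 + 0 + 1 + 0 = 4 ≡ 0 (mod 2).
  s_2 = 1 + 1 + 0 + 1 + 1 + 0 + 1 + 0 = 5 ≡ 1 (mod 2).
  s_3 = 1 + 0 + 0 + 1 + 0 + 1 + 1 + 0 = 4 ≡ 0 (mod 2).
  s_4 = 0 + 0 + 1 + 1 + 0 + 1 + 0 + 0 = 3 ≡ 1 (mod 2).
s = (0, 1, 0, 1)^T — this equals column 5 of H (binary 0101), so error is at position 5.
Correct: flip bit 5 of r = 010110110011010 to get c = 010100110011010.


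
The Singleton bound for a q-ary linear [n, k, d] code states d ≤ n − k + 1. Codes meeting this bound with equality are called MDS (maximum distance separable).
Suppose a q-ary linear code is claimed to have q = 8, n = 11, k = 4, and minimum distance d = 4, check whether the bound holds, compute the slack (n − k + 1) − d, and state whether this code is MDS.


Singleton RHS = n − k + 1 = 8, slack = 4, bound satisfied, not MDS.

Singleton bound: d ≤ n − k + 1.
Here n = 11, k = 4, so n − k + 1 = 8.
Given d = 4, check d ≤ 8: YES.
Slack = (n − k + 1) − d = 4.
The code is NOT MDS (slack = 4 > 0).
Description: the claimed parameters are [11, 4, 4]_8; such a code would be non-MDS.


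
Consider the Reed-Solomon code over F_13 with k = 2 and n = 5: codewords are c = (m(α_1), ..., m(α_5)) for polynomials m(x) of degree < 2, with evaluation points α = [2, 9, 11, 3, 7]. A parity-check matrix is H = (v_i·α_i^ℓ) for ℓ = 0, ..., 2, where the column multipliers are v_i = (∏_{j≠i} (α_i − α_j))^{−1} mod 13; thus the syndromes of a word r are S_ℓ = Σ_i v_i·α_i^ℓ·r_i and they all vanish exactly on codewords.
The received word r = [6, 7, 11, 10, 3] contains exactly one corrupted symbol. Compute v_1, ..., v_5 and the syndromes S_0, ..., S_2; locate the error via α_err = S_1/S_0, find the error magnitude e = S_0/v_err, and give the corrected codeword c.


S = (5, 2, 6), error at position 4, error magnitude e = 2, c = [6, 7, 11, 8, 3].

Step 1: column multipliers v_i = (∏_{j≠i}(α_i − α_j))^{−1} mod 13.
  i = 1 (α = 2): (2−9)(2−11)(2−3)(2−7) = (−7)·(−9)·(−1)·(−5) = 315 ≡ 3, so v_1 = 3^{−1} = 9 (mod 13).
  i = 2 (α = 9): (9−2)(9−11)(9−3)(9−7) = 7·(−2)·6·2 = −168 ≡ 1, so v_2 = 1^{−1} = 1 (mod 13).
  i = 3 (α = 11): (11−2)(11−9)(11−3)(11−7) = 9·2·8·4 = 576 ≡ 4, so v_3 = 4^{−1} = 10 (mod 13).
  i = 4 (α = 3): (3−2)(3−9)(3−11)(3−7) = 1·(−6)·(−8)·(−4) = −192 ≡ 3, so v_4 = 3^{−1} = 9 (mod 13).
  i = 5 (α = 7): (7−2)(7−9)(7−11)(7−3) = 5·(−2)·(−4)·4 = 160 ≡ 4, so v_5 = 4^{−1} = 10 (mod 13).
  v = [9, 1, 10, 9, 10].
Step 2: syndromes of r = [6, 7, 11, 10, 3] (all sums mod 13).
  S_0 = Σ v_i r_i = 9·6 + 1·7 + 10·11 + 9·10 + 10·3 = 291 ≡ 5.
  S_1 = Σ v_i α_i r_i = 9·2·6 + 1·9·7 + 10·11·11 + 9·3·10 + 10·7·3 = 1861 ≡ 2.
  α_i^2 mod 13 = [4, 3, 4, 9, 10].
  S_2 = Σ v_i α_i^2 r_i = 9·4·6 + 1·3·7 + 10·4·11 + 9·9·10 + 10·10·3 = 1787 ≡ 6.
  S = (5, 2, 6) ≠ 0, so r is not a codeword (an error is present).
Step 3: locate the error. For a single error e at position i, S_ℓ = v_i·e·α_i^ℓ, so α_err = S_1/S_0.
  S_0^{−1} = 5^{−1} = 8 (mod 13), so α_err = 2·8 = 16 ≡ 3 = α_4. Error position i = 4.
  Consistency check: S_2/S_1 = 6·7 = 42 ≡ 3 = α_err ✓ (single-error assumption holds).
Step 4: error magnitude e = S_0/v_4 = S_0·∏_{j≠4}(α_4 − α_j) = 5·3 = 15 ≡ 2 (mod 13).
Step 5: correct position 4: c_4 = r_4 − e = 10 − 2 ≡ 8 (mod 13). Hence c = [6, 7, 11, 8, 3].
  Check: interpolating c through the α_i gives m(x) = 2 + 2·x (degree < 2) with m(α_i) = c_i for every i, so c is indeed a codeword.


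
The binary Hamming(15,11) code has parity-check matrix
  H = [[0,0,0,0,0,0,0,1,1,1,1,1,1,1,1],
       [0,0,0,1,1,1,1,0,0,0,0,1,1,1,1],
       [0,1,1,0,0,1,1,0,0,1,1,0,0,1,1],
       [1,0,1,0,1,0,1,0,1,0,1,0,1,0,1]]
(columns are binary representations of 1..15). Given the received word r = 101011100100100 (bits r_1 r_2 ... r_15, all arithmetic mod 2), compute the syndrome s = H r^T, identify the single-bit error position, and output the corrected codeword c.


s = (0, 0, 0, 1)^T, error position = 1, corrected codeword c = 001011100100100

Compute s = H r^T mod 2 one row at a time:
  s_1 = 0 + 0 + 1 + 0 + 0 + 1 + 0 + 0 = 2 ≡ 0 (mod 2).
  s_2 = 0 + 1 + 1 + 1 + 0 + 1 + 0 + 0 = 4 ≡ 0 (mod 2).
  s_3 = 0 + 1 + 1 + 1 + 1 + 0 + 0 + 0 = 4 ≡ 0 (mod 2).
  s_4 = 1 + 1 + 1 + 1 + 0 + 0 + 1 + 0 = 5 ≡ 1 (mod 2).
s = (0, 0, 0, 1)^T — this equals column 1 of H (binary 0001), so error is at position 1.
Correct: flip bit 1 of r = 101011100100100 to get c = 001011100100100.


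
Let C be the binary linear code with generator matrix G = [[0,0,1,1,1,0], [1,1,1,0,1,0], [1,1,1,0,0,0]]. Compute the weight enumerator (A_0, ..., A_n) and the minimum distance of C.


Weight distribution: A_0 = 1, A_1 = 1, A_2 = 1, A_3 = 3, A_4 = 2. Minimum distance d = 1.

Enumerate all 2^3 = 8 messages m ∈ F_2^3.
For each, compute codeword c = mG in F_2^6, then tally its weight.
  m = 000 → c = 000000, weight = 0.
  m = 100 → c = 001110, weight = 3.
  m = 010 → c = 111010, weight = 4.
  m = 110 → c = 110100, weight = 3.
  m = 001 → c = 111000, weight = 3.
  m = 101 → c = 110110, weight = 4.
  m = 011 → c = 000010, weight = 1.
  m = 111 → c = 001100, weight = 2.
Tally weights:
  weight 0: 1 codewords.
  weight 1: 1 codewords.
  weight 2: 1 codewords.
  weight 3: 3 codewords.
  weight 4: 2 codewords.
Minimum distance d = smallest w > 0 with A_w > 0 = 1.
Sanity: Σ A_w = 8 = 2^3 = 8 ✓.


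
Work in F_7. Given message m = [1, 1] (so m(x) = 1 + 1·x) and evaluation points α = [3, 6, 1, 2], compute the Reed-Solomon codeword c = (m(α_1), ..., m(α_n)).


c = [4, 0, 2, 3]

Message polynomial: m(x) = 1 + 1·x (mod 7).
For each evaluation point α_i, compute m(α_i) mod 7:
  α_1 = 3: Horner steps 1 → 4, so m(3) = 4.
  α_2 = 6: Horner steps 1 → 0, so m(6) = 0.
  α_3 = 1: Horner steps 1 → 2, so m(1) = 2.
  α_4 = 2: Horner steps 1 → 3, so m(2) = 3.
Codeword c = [4, 0, 2, 3] ∈ F_7^4.


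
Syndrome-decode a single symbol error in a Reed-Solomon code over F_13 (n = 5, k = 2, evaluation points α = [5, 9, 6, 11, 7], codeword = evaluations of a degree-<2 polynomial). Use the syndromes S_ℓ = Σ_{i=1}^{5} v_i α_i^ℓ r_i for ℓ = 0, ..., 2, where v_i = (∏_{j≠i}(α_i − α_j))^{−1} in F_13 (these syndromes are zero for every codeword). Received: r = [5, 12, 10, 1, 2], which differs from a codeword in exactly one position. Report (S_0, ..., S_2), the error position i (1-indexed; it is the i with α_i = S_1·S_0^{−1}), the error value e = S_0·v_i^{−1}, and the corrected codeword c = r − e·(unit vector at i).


S = (3, 7, 12), error at position 4, error magnitude e = 5, c = [5, 12, 10, 9, 2].

Step 1: column multipliers v_i = (∏_{j≠i}(α_i − α_j))^{−1} mod 13.
  i = 1 (α = 5): (5−9)(5−6)(5−11)(5−7) = (−4)·(−1)·(−6)·(−2) = 48 ≡ 9, so v_1 = 9^{−1} = 3 (mod 13).
  i = 2 (α = 9): (9−5)(9−6)(9−11)(9−7) = 4·3·(−2)·2 = −48 ≡ 4, so v_2 = 4^{−1} = 10 (mod 13).
  i = 3 (α = 6): (6−5)(6−9)(6−11)(6−7) = 1·(−3)·(−5)·(−1) = −15 ≡ 11, so v_3 = 11^{−1} = 6 (mod 13).
  i = 4 (α = 11): (11−5)(11−9)(11−6)(11−7) = 6·2·5·4 = 240 ≡ 6, so v_4 = 6^{−1} = 11 (mod 13).
  i = 5 (α = 7): (7−5)(7−9)(7−6)(7−11) = 2·(−2)·1·(−4) = 16 ≡ 3, so v_5 = 3^{−1} = 9 (mod 13).
  v = [3, 10, 6, 11, 9].
Step 2: syndromes of r = [5, 12, 10, 1, 2] (all sums mod 13).
  S_0 = Σ v_i r_i = 3·5 + 10·12 + 6·10 + 11·1 + 9·2 = 224 ≡ 3.
  S_1 = Σ v_i α_i r_i = 3·5·5 + 10·9·12 + 6·6·10 + 11·11·1 + 9·7·2 = 1762 ≡ 7.
  α_i^2 mod 13 = [12, 3, 10, 4, 10].
  S_2 = Σ v_i α_i^2 r_i = 3·12·5 + 10·3·12 + 6·10·10 + 11·4·1 + 9·10·2 = 1364 ≡ 12.
  S = (3, 7, 12) ≠ 0, so r is not a codeword (an error is present).
Step 3: locate the error. For a single error e at position i, S_ℓ = v_i·e·α_i^ℓ, so α_err = S_1/S_0.
  S_0^{−1} = 3^{−1} = 9 (mod 13), so α_err = 7·9 = 63 ≡ 11 = α_4. Error position i = 4.
  Consistency check: S_2/S_1 = 12·2 = 24 ≡ 11 = α_err ✓ (single-error assumption holds).
Step 4: error magnitude e = S_0/v_4 = S_0·∏_{j≠4}(α_4 − α_j) = 3·6 = 18 ≡ 5 (mod 13).
Step 5: correct position 4: c_4 = r_4 − e = 1 − 5 ≡ 9 (mod 13). Hence c = [5, 12, 10, 9, 2].
  Check: interpolating c through the α_i gives m(x) = 6 + 5·x (degree < 2) with m(α_i) = c_i for every i, so c is indeed a codeword.


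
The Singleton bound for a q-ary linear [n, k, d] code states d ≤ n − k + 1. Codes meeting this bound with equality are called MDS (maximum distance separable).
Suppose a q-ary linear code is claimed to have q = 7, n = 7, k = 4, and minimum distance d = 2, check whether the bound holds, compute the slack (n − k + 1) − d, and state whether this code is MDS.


Singleton RHS = n − k + 1 = 4, slack = 2, bound satisfied, not MDS.

Singleton bound: d ≤ n − k + 1.
Here n = 7, k = 4, so n − k + 1 = 4.
Given d = 2, check d ≤ 4: YES.
Slack = (n − k + 1) − d = 2.
The code is NOT MDS (slack = 2 > 0).
Description: the claimed parameters are [7, 4, 2]_7; such a code would be non-MDS.


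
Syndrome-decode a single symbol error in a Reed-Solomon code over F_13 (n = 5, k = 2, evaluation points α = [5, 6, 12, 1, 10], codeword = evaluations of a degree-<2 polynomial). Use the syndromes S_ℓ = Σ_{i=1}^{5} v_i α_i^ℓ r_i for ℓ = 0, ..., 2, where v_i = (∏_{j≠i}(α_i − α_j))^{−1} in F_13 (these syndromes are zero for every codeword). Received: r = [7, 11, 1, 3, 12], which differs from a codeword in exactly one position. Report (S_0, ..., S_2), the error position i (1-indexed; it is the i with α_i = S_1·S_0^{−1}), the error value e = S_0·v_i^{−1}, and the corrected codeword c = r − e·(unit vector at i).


S = (1, 6, 10), error at position 2, error magnitude e = 3, c = [7, 8, 1, 3, 12].

Step 1: column multipliers v_i = (∏_{j≠i}(α_i − α_j))^{−1} mod 13.
  i = 1 (α = 5): (5−6)(5−12)(5−1)(5−10) = (−1)·(−7)·4·(−5) = −140 ≡ 3, so v_1 = 3^{−1} = 9 (mod 13).
  i = 2 (α = 6): (6−5)(6−12)(6−1)(6−10) = 1·(−6)·5·(−4) = 120 ≡ 3, so v_2 = 3^{−1} = 9 (mod 13).
  i = 3 (α = 12): (12−5)(12−6)(12−1)(12−10) = 7·6·11·2 = 924 ≡ 1, so v_3 = 1^{−1} = 1 (mod 13).
  i = 4 (α = 1): (1−5)(1−6)(1−12)(1−10) = (−4)·(−5)·(−11)·(−9) = 1980 ≡ 4, so v_4 = 4^{−1} = 10 (mod 13).
  i = 5 (α = 10): (10−5)(10−6)(10−12)(10−1) = 5·4·(−2)·9 = −360 ≡ 4, so v_5 = 4^{−1} = 10 (mod 13).
  v = [9, 9, 1, 10, 10].
Step 2: syndromes of r = [7, 11, 1, 3, 12] (all sums mod 13).
  S_0 = Σ v_i r_i = 9·7 + 9·11 + 1·1 + 10·3 + 10·12 = 313 ≡ 1.
  S_1 = Σ v_i α_i r_i = 9·5·7 + 9·6·11 + 1·12·1 + 10·1·3 + 10·10·12 = 2151 ≡ 6.
  α_i^2 mod 13 = [12, 10, 1, 1, 9].
  S_2 = Σ v_i α_i^2 r_i = 9·12·7 + 9·10·11 + 1·1·1 + 10·1·3 + 10·9·12 = 2857 ≡ 10.
  S = (1, 6, 10) ≠ 0, so r is not a codeword (an error is present).
Step 3: locate the error. For a single error e at position i, S_ℓ = v_i·e·α_i^ℓ, so α_err = S_1/S_0.
  S_0^{−1} = 1^{−1} = 1 (mod 13), so α_err = 6·1 = 6 ≡ 6 = α_2. Error position i = 2.
  Consistency check: S_2/S_1 = 10·11 = 110 ≡ 6 = α_err ✓ (single-error assumption holds).
Step 4: error magnitude e = S_0/v_2 = S_0·∏_{j≠2}(α_2 − α_j) = 1·3 = 3 ≡ 3 (mod 13).
Step 5: correct position 2: c_2 = r_2 − e = 11 − 3 ≡ 8 (mod 13). Hence c = [7, 8, 1, 3, 12].
  Check: interpolating c through the α_i gives m(x) = 2 + 1·x (degree < 2) with m(α_i) = c_i for every i, so c is indeed a codeword.


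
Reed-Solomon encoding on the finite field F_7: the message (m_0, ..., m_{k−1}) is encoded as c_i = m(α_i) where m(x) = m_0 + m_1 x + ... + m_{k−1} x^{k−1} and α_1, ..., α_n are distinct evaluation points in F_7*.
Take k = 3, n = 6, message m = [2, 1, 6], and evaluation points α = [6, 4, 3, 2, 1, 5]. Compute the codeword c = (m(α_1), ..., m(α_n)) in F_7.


c = [0, 4, 3, 0, 2, 3]

Message polynomial: m(x) = 2 + 1·x + 6·x^2 (mod 7).
For each evaluation point α_i, compute m(α_i) mod 7:
  α_1 = 6: Horner steps 6 → 2 → 0, so m(6) = 0.
  α_2 = 4: Horner steps 6 → 4 → 4, so m(4) = 4.
  α_3 = 3: Horner steps 6 → 5 → 3, so m(3) = 3.
  α_4 = 2: Horner steps 6 → 6 → 0, so m(2) = 0.
  α_5 = 1: Horner steps 6 → 0 → 2, so m(1) = 2.
  α_6 = 5: Horner steps 6 → 3 → 3, so m(5) = 3.
Codeword c = [0, 4, 3, 0, 2, 3] ∈ F_7^6.


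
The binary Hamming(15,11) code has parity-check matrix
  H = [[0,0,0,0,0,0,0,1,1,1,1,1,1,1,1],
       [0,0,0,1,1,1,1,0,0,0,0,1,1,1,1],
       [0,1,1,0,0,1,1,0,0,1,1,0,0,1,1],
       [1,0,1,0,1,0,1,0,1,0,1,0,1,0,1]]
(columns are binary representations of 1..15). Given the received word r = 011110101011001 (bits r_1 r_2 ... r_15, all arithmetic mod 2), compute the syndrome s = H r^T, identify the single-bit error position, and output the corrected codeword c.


s = (0, 1, 1, 0)^T, error position = 6, corrected codeword c = 011111101011001

Compute s = H r^T mod 2 one row at a time:
  s_1 = 0 + 1 + 0 + 1 + 1 + 0 + 0 + 1 = 4 ≡ 0 (mod 2).
  s_2 = 1 + 1 + 0 + 1 + 1 + 0 + 0 + 1 = 5 ≡ 1 (mod 2).
  s_3 = 1 + 1 + 0 + 1 + 0 + 1 + 0 + 1 = 5 ≡ 1 (mod 2).
  s_4 = 0 + 1 + 1 + 1 + 1 + 1 + 0 + 1 = 6 ≡ 0 (mod 2).
s = (0, 1, 1, 0)^T — this equals column 6 of H (binary 0110), so error is at position 6.
Correct: flip bit 6 of r = 011110101011001 to get c = 011111101011001.


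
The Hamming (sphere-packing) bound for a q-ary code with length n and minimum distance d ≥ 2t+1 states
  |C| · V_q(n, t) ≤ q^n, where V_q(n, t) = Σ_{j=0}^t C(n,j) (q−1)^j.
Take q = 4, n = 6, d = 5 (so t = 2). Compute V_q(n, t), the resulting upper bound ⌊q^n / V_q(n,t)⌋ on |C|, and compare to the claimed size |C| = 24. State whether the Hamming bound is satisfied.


V_q(n, t) = 154, q^n = 4096, Hamming bound = 26, |C| = 24 ≤ bound (satisfied).

Step 1: Compute V_q(n, t) = Σ_{j=0}^2 C(n, j) (q−1)^j.
  j = 0: C(6,0)·(3)^0 = 1·1 = 1.
  j = 1: C(6,1)·(3)^1 = 6·3 = 18.
  j = 2: C(6,2)·(3)^2 = 15·9 = 135.
  V_q(n, t) = 1 + 18 + 135 = 154.
Step 2: q^n = 4^6 = 4096.
Step 3: Hamming bound ⌊q^n / V_q(n,t)⌋ = ⌊4096/154⌋ = 26.
Step 4: Compare |C| = 24 to 26: satisfied.
The claimed |C| lies below the Hamming bound.


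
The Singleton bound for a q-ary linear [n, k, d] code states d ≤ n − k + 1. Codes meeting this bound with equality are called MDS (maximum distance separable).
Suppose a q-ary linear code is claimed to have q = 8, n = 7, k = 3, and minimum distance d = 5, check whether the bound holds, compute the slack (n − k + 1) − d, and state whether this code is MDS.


Singleton RHS = n − k + 1 = 5, slack = 0, bound satisfied, MDS.

Singleton bound: d ≤ n − k + 1.
Here n = 7, k = 3, so n − k + 1 = 5.
Given d = 5, check d ≤ 5: YES.
Slack = (n − k + 1) − d = 0.
The code is MDS (slack = 0).
Description: the claimed parameters are [7, 3, 5]_8; such a code would be MDS (meets Singleton bound).


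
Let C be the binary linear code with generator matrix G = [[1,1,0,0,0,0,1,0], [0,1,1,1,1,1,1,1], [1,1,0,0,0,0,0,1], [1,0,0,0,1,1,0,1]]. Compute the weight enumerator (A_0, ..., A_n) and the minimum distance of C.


Weight distribution: A_0 = 1, A_2 = 2, A_3 = 3, A_4 = 3, A_5 = 4, A_6 = 2, A_7 = 1. Minimum distance d = 2.

Enumerate all 2^4 = 16 messages m ∈ F_2^4.
For each, compute codeword c = mG in F_2^8, then tally its weight.
  m = 0000 → c = 00000000, weight = 0.
  m = 1000 → c = 11000010, weight = 3.
  m = 0100 → c = 01111111, weight = 7.
  m = 1100 → c = 10111101, weight = 6.
  m = 0010 → c = 11000001, weight = 3.
  m = 1010 → c = 00000011, weight = 2.
  m = 0110 → c = 10111110, weight = 6.
  m = 1110 → c = 01111100, weight = 5.
  m = 0001 → c = 10001101, weight = 4.
  m = 1001 → c = 01001111, weight = 5.
  m = 0101 → c = 11110010, weight = 5.
  m = 1101 → c = 00110000, weight = 2.
  m = 0011 → c = 01001100, weight = 3.
  m = 1011 → c = 10001110, weight = 4.
  m = 0111 → c = 00110011, weight = 4.
  m = 1111 → c = 11110001, weight = 5.
Tally weights:
  weight 0: 1 codewords.
  weight 2: 2 codewords.
  weight 3: 3 codewords.
  weight 4: 3 codewords.
  weight 5: 4 codewords.
  weight 6: 2 codewords.
  weight 7: 1 codewords.
Minimum distance d = smallest w > 0 with A_w > 0 = 2.
Sanity: Σ A_w = 16 = 2^4 = 16 ✓.


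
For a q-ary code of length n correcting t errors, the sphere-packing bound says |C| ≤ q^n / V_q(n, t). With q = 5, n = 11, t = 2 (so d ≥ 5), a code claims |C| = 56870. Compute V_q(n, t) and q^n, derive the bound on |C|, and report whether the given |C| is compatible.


V_q(n, t) = 925, q^n = 48828125, Hamming bound = 52787, |C| = 56870 > bound (violated).

Step 1: Compute V_q(n, t) = Σ_{j=0}^2 C(n, j) (q−1)^j.
  j = 0: C(11,0)·(4)^0 = 1·1 = 1.
  j = 1: C(11,1)·(4)^1 = 11·4 = 44.
  j = 2: C(11,2)·(4)^2 = 55·16 = 880.
  V_q(n, t) = 1 + 44 + 880 = 925.
Step 2: q^n = 5^11 = 48828125.
Step 3: Hamming bound ⌊q^n / V_q(n,t)⌋ = ⌊48828125/925⌋ = 52787.
Step 4: Compare |C| = 56870 to 52787: violated.
The claimed |C| lies above the Hamming bound, so no 5-ary code of length 11 with d ≥ 5 can have 56870 codewords.


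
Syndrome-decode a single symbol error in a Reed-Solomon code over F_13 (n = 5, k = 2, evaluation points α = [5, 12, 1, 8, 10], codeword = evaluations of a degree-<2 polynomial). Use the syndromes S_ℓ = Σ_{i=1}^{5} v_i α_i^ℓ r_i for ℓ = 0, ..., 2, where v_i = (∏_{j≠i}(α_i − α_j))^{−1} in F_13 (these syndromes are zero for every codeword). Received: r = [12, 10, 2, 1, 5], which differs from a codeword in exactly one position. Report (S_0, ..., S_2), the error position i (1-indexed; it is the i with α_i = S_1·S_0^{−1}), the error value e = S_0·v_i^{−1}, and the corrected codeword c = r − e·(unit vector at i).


S = (12, 5, 1), error at position 4, error magnitude e = 1, c = [12, 10, 2, 0, 5].

Step 1: column multipliers v_i = (∏_{j≠i}(α_i − α_j))^{−1} mod 13.
  i = 1 (α = 5): (5−12)(5−1)(5−8)(5−10) = (−7)·4·(−3)·(−5) = −420 ≡ 9, so v_1 = 9^{−1} = 3 (mod 13).
  i = 2 (α = 12): (12−5)(12−1)(12−8)(12−10) = 7·11·4·2 = 616 ≡ 5, so v_2 = 5^{−1} = 8 (mod 13).
  i = 3 (α = 1): (1−5)(1−12)(1−8)(1−10) = (−4)·(−11)·(−7)·(−9) = 2772 ≡ 3, so v_3 = 3^{−1} = 9 (mod 13).
  i = 4 (α = 8): (8−5)(8−12)(8−1)(8−10) = 3·(−4)·7·(−2) = 168 ≡ 12, so v_4 = 12^{−1} = 12 (mod 13).
  i = 5 (α = 10): (10−5)(10−12)(10−1)(10−8) = 5·(−2)·9·2 = −180 ≡ 2, so v_5 = 2^{−1} = 7 (mod 13).
  v = [3, 8, 9, 12, 7].
Step 2: syndromes of r = [12, 10, 2, 1, 5] (all sums mod 13).
  S_0 = Σ v_i r_i = 3·12 + 8·10 + 9·2 + 12·1 + 7·5 = 181 ≡ 12.
  S_1 = Σ v_i α_i r_i = 3·5·12 + 8·12·10 + 9·1·2 + 12·8·1 + 7·10·5 = 1604 ≡ 5.
  α_i^2 mod 13 = [12, 1, 1, 12, 9].
  S_2 = Σ v_i α_i^2 r_i = 3·12·12 + 8·1·10 + 9·1·2 + 12·12·1 + 7·9·5 = 989 ≡ 1.
  S = (12, 5, 1) ≠ 0, so r is not a codeword (an error is present).
Step 3: locate the error. For a single error e at position i, S_ℓ = v_i·e·α_i^ℓ, so α_err = S_1/S_0.
  S_0^{−1} = 12^{−1} = 12 (mod 13), so α_err = 5·12 = 60 ≡ 8 = α_4. Error position i = 4.
  Consistency check: S_2/S_1 = 1·8 = 8 ≡ 8 = α_err ✓ (single-error assumption holds).
Step 4: error magnitude e = S_0/v_4 = S_0·∏_{j≠4}(α_4 − α_j) = 12·12 = 144 ≡ 1 (mod 13).
Step 5: correct position 4: c_4 = r_4 − e = 1 − 1 ≡ 0 (mod 13). Hence c = [12, 10, 2, 0, 5].
  Check: interpolating c through the α_i gives m(x) = 6 + 9·x (degree < 2) with m(α_i) = c_i for every i, so c is indeed a codeword.


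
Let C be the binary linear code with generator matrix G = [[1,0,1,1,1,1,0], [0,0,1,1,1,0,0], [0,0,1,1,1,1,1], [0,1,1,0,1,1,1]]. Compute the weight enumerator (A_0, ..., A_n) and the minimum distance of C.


Weight distribution: A_0 = 1, A_2 = 4, A_3 = 2, A_4 = 3, A_5 = 6. Minimum distance d = 2.

Enumerate all 2^4 = 16 messages m ∈ F_2^4.
For each, compute codeword c = mG in F_2^7, then tally its weight.
  m = 0000 → c = 0000000, weight = 0.
  m = 1000 → c = 1011110, weight = 5.
  m = 0100 → c = 0011100, weight = 3.
  m = 1100 → c = 1000010, weight = 2.
  m = 0010 → c = 0011111, weight = 5.
  m = 1010 → c = 1000001, weight = 2.
  m = 0110 → c = 0000011, weight = 2.
  m = 1110 → c = 1011101, weight = 5.
  m = 0001 → c = 0110111, weight = 5.
  m = 1001 → c = 1101001, weight = 4.
  m = 0101 → c = 0101011, weight = 4.
  m = 1101 → c = 1110101, weight = 5.
  m = 0011 → c = 0101000, weight = 2.
  m = 1011 → c = 1110110, weight = 5.
  m = 0111 → c = 0110100, weight = 3.
  m = 1111 → c = 1101010, weight = 4.
Tally weights:
  weight 0: 1 codewords.
  weight 2: 4 codewords.
  weight 3: 2 codewords.
  weight 4: 3 codewords.
  weight 5: 6 codewords.
Minimum distance d = smallest w > 0 with A_w > 0 = 2.
Sanity: Σ A_w = 16 = 2^4 = 16 ✓.


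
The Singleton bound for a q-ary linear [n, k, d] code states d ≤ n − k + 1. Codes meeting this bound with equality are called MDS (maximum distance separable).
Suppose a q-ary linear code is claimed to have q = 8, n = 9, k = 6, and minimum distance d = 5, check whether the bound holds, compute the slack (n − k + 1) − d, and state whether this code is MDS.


Singleton RHS = n − k + 1 = 4, slack = -1, bound violated (no such code; not MDS).

Singleton bound: d ≤ n − k + 1.
Here n = 9, k = 6, so n − k + 1 = 4.
Given d = 5, check d ≤ 4: NO.
Slack = (n − k + 1) − d = -1.
The slack is negative: d = 5 exceeds n − k + 1 = 4 by 1, so the Singleton bound is violated and no linear [9, 6, 5]_8 code can exist. In particular it is not MDS (MDS requires d = n − k + 1 exactly).
Description: the claimed parameters are [9, 6, 5]_8; such a code would be impossible (violates the Singleton bound).


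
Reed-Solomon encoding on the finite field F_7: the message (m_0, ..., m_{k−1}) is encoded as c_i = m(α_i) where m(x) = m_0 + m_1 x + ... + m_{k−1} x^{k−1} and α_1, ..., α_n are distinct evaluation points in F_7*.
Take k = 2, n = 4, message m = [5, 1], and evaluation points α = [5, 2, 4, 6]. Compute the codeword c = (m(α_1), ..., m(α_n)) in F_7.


c = [3, 0, 2, 4]

Message polynomial: m(x) = 5 + 1·x (mod 7).
For each evaluation point α_i, compute m(α_i) mod 7:
  α_1 = 5: Horner steps 1 → 3, so m(5) = 3.
  α_2 = 2: Horner steps 1 → 0, so m(2) = 0.
  α_3 = 4: Horner steps 1 → 2, so m(4) = 2.
  α_4 = 6: Horner steps 1 → 4, so m(6) = 4.
Codeword c = [3, 0, 2, 4] ∈ F_7^4.


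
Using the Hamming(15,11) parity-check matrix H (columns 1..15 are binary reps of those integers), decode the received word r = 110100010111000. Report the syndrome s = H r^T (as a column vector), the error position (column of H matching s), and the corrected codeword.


s = (0, 0, 1, 0)^T, error position = 2, corrected codeword c = 100100010111000

Compute s = H r^T mod 2 one row at a time:
  s_1 = 1 + 0 + 1 + 1 + 1 + 0 + 0 + 0 = 4 ≡ 0 (mod 2).
  s_2 = 1 + 0 + 0 + 0 + 1 + 0 + 0 + 0 = 2 ≡ 0 (mod 2).
  s_3 = 1 + 0 + 0 + 0 + 1 + 1 + 0 + 0 = 3 ≡ 1 (mod 2).
  s_4 = 1 + 0 + 0 + 0 + 0 + 1 + 0 + 0 = 2 ≡ 0 (mod 2).
s = (0, 0, 1, 0)^T — this equals column 2 of H (binary 0010), so error is at position 2.
Correct: flip bit 2 of r = 110100010111000 to get c = 100100010111000.


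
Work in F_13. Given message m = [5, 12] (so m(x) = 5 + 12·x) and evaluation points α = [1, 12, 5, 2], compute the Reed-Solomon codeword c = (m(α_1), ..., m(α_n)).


c = [4, 6, 0, 3]

Message polynomial: m(x) = 5 + 12·x (mod 13).
For each evaluation point α_i, compute m(α_i) mod 13:
  α_1 = 1: Horner steps 12 → 4, so m(1) = 4.
  α_2 = 12: Horner steps 12 → 6, so m(12) = 6.
  α_3 = 5: Horner steps 12 → 0, so m(5) = 0.
  α_4 = 2: Horner steps 12 → 3, so m(2) = 3.
Codeword c = [4, 6, 0, 3] ∈ F_13^4.


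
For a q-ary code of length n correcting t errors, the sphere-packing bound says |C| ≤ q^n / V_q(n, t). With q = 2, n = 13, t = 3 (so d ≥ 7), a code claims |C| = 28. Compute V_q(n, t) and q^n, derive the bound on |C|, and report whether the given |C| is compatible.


V_q(n, t) = 378, q^n = 8192, Hamming bound = 21, |C| = 28 > bound (violated).

Step 1: Compute V_q(n, t) = Σ_{j=0}^3 C(n, j) (q−1)^j.
  j = 0: C(13,0)·(1)^0 = 1·1 = 1.
  j = 1: C(13,1)·(1)^1 = 13·1 = 13.
  j = 2: C(13,2)·(1)^2 = 78·1 = 78.
  j = 3: C(13,3)·(1)^3 = 286·1 = 286.
  V_q(n, t) = 1 + 13 + 78 + 286 = 378.
Step 2: q^n = 2^13 = 8192.
Step 3: Hamming bound ⌊q^n / V_q(n,t)⌋ = ⌊8192/378⌋ = 21.
Step 4: Compare |C| = 28 to 21: violated.
The claimed |C| lies above the Hamming bound, so no 2-ary code of length 13 with d ≥ 7 can have 28 codewords.


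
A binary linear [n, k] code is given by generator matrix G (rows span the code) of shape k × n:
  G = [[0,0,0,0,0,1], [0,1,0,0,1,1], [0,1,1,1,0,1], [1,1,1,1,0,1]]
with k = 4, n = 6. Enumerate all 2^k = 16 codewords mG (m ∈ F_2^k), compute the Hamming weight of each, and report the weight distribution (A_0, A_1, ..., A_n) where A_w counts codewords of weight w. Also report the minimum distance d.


Weight distribution: A_0 = 1, A_1 = 2, A_2 = 2, A_3 = 4, A_4 = 5, A_5 = 2. Minimum distance d = 1.

Enumerate all 2^4 = 16 messages m ∈ F_2^4.
For each, compute codeword c = mG in F_2^6, then tally its weight.
  m = 0000 → c = 000000, weight = 0.
  m = 1000 → c = 000001, weight = 1.
  m = 0100 → c = 010011, weight = 3.
  m = 1100 → c = 010010, weight = 2.
  m = 0010 → c = 011101, weight = 4.
  m = 1010 → c = 011100, weight = 3.
  m = 0110 → c = 001110, weight = 3.
  m = 1110 → c = 001111, weight = 4.
  m = 0001 → c = 111101, weight = 5.
  m = 1001 → c = 111100, weight = 4.
  m = 0101 → c = 101110, weight = 4.
  m = 1101 → c = 101111, weight = 5.
  m = 0011 → c = 100000, weight = 1.
  m = 1011 → c = 100001, weight = 2.
  m = 0111 → c = 110011, weight = 4.
  m = 1111 → c = 110010, weight = 3.
Tally weights:
  weight 0: 1 codewords.
  weight 1: 2 codewords.
  weight 2: 2 codewords.
  weight 3: 4 codewords.
  weight 4: 5 codewords.
  weight 5: 2 codewords.
Minimum distance d = smallest w > 0 with A_w > 0 = 1.
Sanity: Σ A_w = 16 = 2^4 = 16 ✓.


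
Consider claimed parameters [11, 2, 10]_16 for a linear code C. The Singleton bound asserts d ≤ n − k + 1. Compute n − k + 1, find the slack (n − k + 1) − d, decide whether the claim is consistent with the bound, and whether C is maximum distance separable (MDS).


Singleton RHS = n − k + 1 = 10, slack = 0, bound satisfied, MDS.

Singleton bound: d ≤ n − k + 1.
Here n = 11, k = 2, so n − k + 1 = 10.
Given d = 10, check d ≤ 10: YES.
Slack = (n − k + 1) − d = 0.
The code is MDS (slack = 0).
Description: the claimed parameters are [11, 2, 10]_16; such a code would be MDS (meets Singleton bound).


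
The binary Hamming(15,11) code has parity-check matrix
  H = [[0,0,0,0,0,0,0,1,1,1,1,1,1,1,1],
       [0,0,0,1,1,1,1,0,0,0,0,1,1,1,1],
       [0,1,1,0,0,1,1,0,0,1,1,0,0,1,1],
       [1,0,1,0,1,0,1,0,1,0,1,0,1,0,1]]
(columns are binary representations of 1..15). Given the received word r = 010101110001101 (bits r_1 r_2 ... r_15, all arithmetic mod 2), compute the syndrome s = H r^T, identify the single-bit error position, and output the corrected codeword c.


s = (0, 0, 0, 1)^T, error position = 1, corrected codeword c = 110101110001101

Compute s = H r^T mod 2 one row at a time:
  s_1 = 1 + 0 + 0 + 0 + 1 + 1 + 0 + 1 = 4 ≡ 0 (mod 2).
  s_2 = 1 + 0 + 1 + 1 + 1 + 1 + 0 + 1 = 6 ≡ 0 (mod 2).
  s_3 = 1 + 0 + 1 + 1 + 0 + 0 + 0 + 1 = 4 ≡ 0 (mod 2).
  s_4 = 0 + 0 + 0 + 1 + 0 + 0 + 1 + 1 = 3 ≡ 1 (mod 2).
s = (0, 0, 0, 1)^T — this equals column 1 of H (binary 0001), so error is at position 1.
Correct: flip bit 1 of r = 010101110001101 to get c = 110101110001101.


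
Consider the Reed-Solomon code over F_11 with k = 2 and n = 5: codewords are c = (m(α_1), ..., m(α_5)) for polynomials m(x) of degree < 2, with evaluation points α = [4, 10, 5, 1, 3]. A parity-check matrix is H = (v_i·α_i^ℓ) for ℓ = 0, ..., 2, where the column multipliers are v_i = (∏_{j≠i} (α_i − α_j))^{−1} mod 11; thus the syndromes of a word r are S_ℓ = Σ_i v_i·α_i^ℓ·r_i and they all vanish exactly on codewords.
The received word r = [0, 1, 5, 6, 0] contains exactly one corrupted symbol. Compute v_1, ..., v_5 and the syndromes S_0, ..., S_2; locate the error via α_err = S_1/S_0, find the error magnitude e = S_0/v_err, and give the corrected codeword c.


S = (2, 8, 10), error at position 1, error magnitude e = 3, c = [8, 1, 5, 6, 0].

Step 1: column multipliers v_i = (∏_{j≠i}(α_i − α_j))^{−1} mod 11.
  i = 1 (α = 4): (4−10)(4−5)(4−1)(4−3) = (−6)·(−1)·3·1 = 18 ≡ 7, so v_1 = 7^{−1} = 8 (mod 11).
  i = 2 (α = 10): (10−4)(10−5)(10−1)(10−3) = 6·5·9·7 = 1890 ≡ 9, so v_2 = 9^{−1} = 5 (mod 11).
  i = 3 (α = 5): (5−4)(5−10)(5−1)(5−3) = 1·(−5)·4·2 = −40 ≡ 4, so v_3 = 4^{−1} = 3 (mod 11).
  i = 4 (α = 1): (1−4)(1−10)(1−5)(1−3) = (−3)·(−9)·(−4)·(−2) = 216 ≡ 7, so v_4 = 7^{−1} = 8 (mod 11).
  i = 5 (α = 3): (3−4)(3−10)(3−5)(3−1) = (−1)·(−7)·(−2)·2 = −28 ≡ 5, so v_5 = 5^{−1} = 9 (mod 11).
  v = [8, 5, 3, 8, 9].
Step 2: syndromes of r = [0, 1, 5, 6, 0] (all sums mod 11).
  S_0 = Σ v_i r_i = 8·0 + 5·1 + 3·5 + 8·6 + 9·0 = 68 ≡ 2.
  S_1 = Σ v_i α_i r_i = 8·4·0 + 5·10·1 + 3·5·5 + 8·1·6 + 9·3·0 = 173 ≡ 8.
  α_i^2 mod 11 = [5, 1, 3, 1, 9].
  S_2 = Σ v_i α_i^2 r_i = 8·5·0 + 5·1·1 + 3·3·5 + 8·1·6 + 9·9·0 = 98 ≡ 10.
  S = (2, 8, 10) ≠ 0, so r is not a codeword (an error is present).
Step 3: locate the error. For a single error e at position i, S_ℓ = v_i·e·α_i^ℓ, so α_err = S_1/S_0.
  S_0^{−1} = 2^{−1} = 6 (mod 11), so α_err = 8·6 = 48 ≡ 4 = α_1. Error position i = 1.
  Consistency check: S_2/S_1 = 10·7 = 70 ≡ 4 = α_err ✓ (single-error assumption holds).
Step 4: error magnitude e = S_0/v_1 = S_0·∏_{j≠1}(α_1 − α_j) = 2·7 = 14 ≡ 3 (mod 11).
Step 5: correct position 1: c_1 = r_1 − e = 0 − 3 ≡ 8 (mod 11). Hence c = [8, 1, 5, 6, 0].
  Check: interpolating c through the α_i gives m(x) = 9 + 8·x (degree < 2) with m(α_i) = c_i for every i, so c is indeed a codeword.


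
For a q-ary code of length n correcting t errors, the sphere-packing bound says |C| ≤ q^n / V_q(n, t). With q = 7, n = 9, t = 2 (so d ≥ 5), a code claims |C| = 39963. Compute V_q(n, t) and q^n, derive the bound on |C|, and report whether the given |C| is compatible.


V_q(n, t) = 1351, q^n = 40353607, Hamming bound = 29869, |C| = 39963 > bound (violated).

Step 1: Compute V_q(n, t) = Σ_{j=0}^2 C(n, j) (q−1)^j.
  j = 0: C(9,0)·(6)^0 = 1·1 = 1.
  j = 1: C(9,1)·(6)^1 = 9·6 = 54.
  j = 2: C(9,2)·(6)^2 = 36·36 = 1296.
  V_q(n, t) = 1 + 54 + 1296 = 1351.
Step 2: q^n = 7^9 = 40353607.
Step 3: Hamming bound ⌊q^n / V_q(n,t)⌋ = ⌊40353607/1351⌋ = 29869.
Step 4: Compare |C| = 39963 to 29869: violated.
The claimed |C| lies above the Hamming bound, so no 7-ary code of length 9 with d ≥ 5 can have 39963 codewords.


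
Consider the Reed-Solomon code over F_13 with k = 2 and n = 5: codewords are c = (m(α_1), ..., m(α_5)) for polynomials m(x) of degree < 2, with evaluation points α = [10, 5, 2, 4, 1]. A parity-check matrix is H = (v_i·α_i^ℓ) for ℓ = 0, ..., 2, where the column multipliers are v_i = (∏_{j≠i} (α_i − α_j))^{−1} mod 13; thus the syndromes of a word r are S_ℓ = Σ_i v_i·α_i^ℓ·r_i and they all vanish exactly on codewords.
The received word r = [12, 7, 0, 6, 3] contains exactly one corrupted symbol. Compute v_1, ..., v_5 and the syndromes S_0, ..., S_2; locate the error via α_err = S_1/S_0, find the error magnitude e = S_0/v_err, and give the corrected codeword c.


S = (12, 11, 9), error at position 3, error magnitude e = 9, c = [12, 7, 4, 6, 3].

Step 1: column multipliers v_i = (∏_{j≠i}(α_i − α_j))^{−1} mod 13.
  i = 1 (α = 10): (10−5)(10−2)(10−4)(10−1) = 5·8·6·9 = 2160 ≡ 2, so v_1 = 2^{−1} = 7 (mod 13).
  i = 2 (α = 5): (5−10)(5−2)(5−4)(5−1) = (−5)·3·1·4 = −60 ≡ 5, so v_2 = 5^{−1} = 8 (mod 13).
  i = 3 (α = 2): (2−10)(2−5)(2−4)(2−1) = (−8)·(−3)·(−2)·1 = −48 ≡ 4, so v_3 = 4^{−1} = 10 (mod 13).
  i = 4 (α = 4): (4−10)(4−5)(4−2)(4−1) = (−6)·(−1)·2·3 = 36 ≡ 10, so v_4 = 10^{−1} = 4 (mod 13).
  i = 5 (α = 1): (1−10)(1−5)(1−2)(1−4) = (−9)·(−4)·(−1)·(−3) = 108 ≡ 4, so v_5 = 4^{−1} = 10 (mod 13).
  v = [7, 8, 10, 4, 10].
Step 2: syndromes of r = [12, 7, 0, 6, 3] (all sums mod 13).
  S_0 = Σ v_i r_i = 7·12 + 8·7 + 10·0 + 4·6 + 10·3 = 194 ≡ 12.
  S_1 = Σ v_i α_i r_i = 7·10·12 + 8·5·7 + 10·2·0 + 4·4·6 + 10·1·3 = 1246 ≡ 11.
  α_i^2 mod 13 = [9, 12, 4, 3, 1].
  S_2 = Σ v_i α_i^2 r_i = 7·9·12 + 8·12·7 + 10·4·0 + 4·3·6 + 10·1·3 = 1530 ≡ 9.
  S = (12, 11, 9) ≠ 0, so r is not a codeword (an error is present).
Step 3: locate the error. For a single error e at position i, S_ℓ = v_i·e·α_i^ℓ, so α_err = S_1/S_0.
  S_0^{−1} = 12^{−1} = 12 (mod 13), so α_err = 11·12 = 132 ≡ 2 = α_3. Error position i = 3.
  Consistency check: S_2/S_1 = 9·6 = 54 ≡ 2 = α_err ✓ (single-error assumption holds).
Step 4: error magnitude e = S_0/v_3 = S_0·∏_{j≠3}(α_3 − α_j) = 12·4 = 48 ≡ 9 (mod 13).
Step 5: correct position 3: c_3 = r_3 − e = 0 − 9 ≡ 4 (mod 13). Hence c = [12, 7, 4, 6, 3].
  Check: interpolating c through the α_i gives m(x) = 2 + 1·x (degree < 2) with m(α_i) = c_i for every i, so c is indeed a codeword.


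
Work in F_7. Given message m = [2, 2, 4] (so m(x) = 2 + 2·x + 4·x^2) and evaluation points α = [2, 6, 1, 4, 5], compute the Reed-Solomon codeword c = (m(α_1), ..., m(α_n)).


c = [1, 4, 1, 4, 0]

Message polynomial: m(x) = 2 + 2·x + 4·x^2 (mod 7).
For each evaluation point α_i, compute m(α_i) mod 7:
  α_1 = 2: Horner steps 4 → 3 → 1, so m(2) = 1.
  α_2 = 6: Horner steps 4 → 5 → 4, so m(6) = 4.
  α_3 = 1: Horner steps 4 → 6 → 1, so m(1) = 1.
  α_4 = 4: Horner steps 4 → 4 → 4, so m(4) = 4.
  α_5 = 5: Horner steps 4 → 1 → 0, so m(5) = 0.
Codeword c = [1, 4, 1, 4, 0] ∈ F_7^5.


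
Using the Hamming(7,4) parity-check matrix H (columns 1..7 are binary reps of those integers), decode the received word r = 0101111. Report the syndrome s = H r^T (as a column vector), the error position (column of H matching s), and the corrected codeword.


s = (0, 1, 0)^T, error position = 2, corrected codeword c = 0001111

Compute s = H r^T mod 2 one row at a time:
  s_1 = 1 + 1 + 1 + 1 = 4 ≡ 0 (mod 2).
  s_2 = 1 + 0 + 1 + 1 = 3 ≡ 1 (mod 2).
  s_3 = 0 + 0 + 1 + 1 = 2 ≡ 0 (mod 2).
s = (0, 1, 0)^T — this equals column 2 of H (binary 010), so error is at position 2.
Correct: flip bit 2 of r = 0101111 to get c = 0001111.


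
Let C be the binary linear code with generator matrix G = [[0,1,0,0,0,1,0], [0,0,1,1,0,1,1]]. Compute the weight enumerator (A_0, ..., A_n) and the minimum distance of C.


Weight distribution: A_0 = 1, A_2 = 1, A_4 = 2. Minimum distance d = 2.

Enumerate all 2^2 = 4 messages m ∈ F_2^2.
For each, compute codeword c = mG in F_2^7, then tally its weight.
  m = 00 → c = 0000000, weight = 0.
  m = 10 → c = 0100010, weight = 2.
  m = 01 → c = 0011011, weight = 4.
  m = 11 → c = 0111001, weight = 4.
Tally weights:
  weight 0: 1 codewords.
  weight 2: 1 codewords.
  weight 4: 2 codewords.
Minimum distance d = smallest w > 0 with A_w > 0 = 2.
Sanity: Σ A_w = 4 = 2^2 = 4 ✓.


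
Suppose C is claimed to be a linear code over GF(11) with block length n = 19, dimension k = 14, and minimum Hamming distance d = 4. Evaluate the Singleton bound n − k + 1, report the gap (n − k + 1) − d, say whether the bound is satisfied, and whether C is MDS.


Singleton RHS = n − k + 1 = 6, slack = 2, bound satisfied, not MDS.

Singleton bound: d ≤ n − k + 1.
Here n = 19, k = 14, so n − k + 1 = 6.
Given d = 4, check d ≤ 6: YES.
Slack = (n − k + 1) − d = 2.
The code is NOT MDS (slack = 2 > 0).
Description: the claimed parameters are [19, 14, 4]_11; such a code would be non-MDS.


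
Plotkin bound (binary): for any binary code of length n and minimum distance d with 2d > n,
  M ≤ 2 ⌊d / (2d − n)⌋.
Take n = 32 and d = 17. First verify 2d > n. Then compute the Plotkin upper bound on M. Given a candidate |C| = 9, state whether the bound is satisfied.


Plotkin bound M ≤ 16; given |C| = 9 ≤ bound (satisfied).

Check applicability: 2d = 34, n = 32.
2d − n = 2 > 0, so Plotkin applies.
Compute d/(2d−n) = 17/2 ≈ 8.5000.
⌊d/(2d−n)⌋ = 8.
Plotkin bound: M ≤ 2·8 = 16.
Given |C| = 9, check: satisfied.
This |C| is below the Plotkin bound.
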